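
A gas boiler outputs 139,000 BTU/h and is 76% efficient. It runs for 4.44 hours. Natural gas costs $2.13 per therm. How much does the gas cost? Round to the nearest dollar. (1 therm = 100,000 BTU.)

$17

Heat delivered = 139,000 BTU/h × 4.44 h = 617,160 BTU
Gas input = 617,160 / 0.76 = 812,053 BTU
= 812,053 / 100,000 = 8.121 therm
Cost = 8.121 × $2.13/therm = $17.30 ≈ $17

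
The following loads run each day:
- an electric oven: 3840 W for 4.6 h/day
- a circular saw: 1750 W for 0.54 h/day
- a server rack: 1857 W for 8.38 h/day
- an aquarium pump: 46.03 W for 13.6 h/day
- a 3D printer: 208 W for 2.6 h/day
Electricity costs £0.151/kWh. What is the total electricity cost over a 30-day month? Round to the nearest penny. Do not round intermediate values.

electric oven: 3840 W × 4.6 h × 30 d = 529,920 Wh = 529.9 kWh
circular saw: 1750 W × 0.54 h × 30 d = 28,350 Wh = 28.35 kWh
server rack: 1857 W × 8.38 h × 30 d = 466,850 Wh = 466.8 kWh
aquarium pump: 46.03 W × 13.6 h × 30 d = 18,780 Wh = 18.78 kWh
3D printer: 208 W × 2.6 h × 30 d = 16,224 Wh = 16.22 kWh
Total energy = 529.9 + 28.35 + 466.8 + 18.78 + 16.22 = 1,060 kWh
Cost = 1,060 kWh × £0.151 = £160.08

£160.08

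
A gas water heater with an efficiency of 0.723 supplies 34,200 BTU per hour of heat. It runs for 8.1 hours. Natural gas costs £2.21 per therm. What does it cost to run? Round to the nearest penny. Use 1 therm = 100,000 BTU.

£8.47

Heat delivered = 34,200 BTU/h × 8.1 h = 277,020 BTU
Gas input = 277,020 / 0.723 = 383,154 BTU
= 383,154 / 100,000 = 3.832 therm
Cost = 3.832 × £2.21/therm = £8.47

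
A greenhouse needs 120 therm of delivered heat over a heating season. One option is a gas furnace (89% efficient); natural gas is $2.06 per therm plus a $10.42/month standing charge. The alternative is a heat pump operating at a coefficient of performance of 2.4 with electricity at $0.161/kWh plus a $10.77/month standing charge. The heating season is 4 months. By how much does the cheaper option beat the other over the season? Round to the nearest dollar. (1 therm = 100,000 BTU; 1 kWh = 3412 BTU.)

Heat load = 120 therm × 100,000 = 12,000,000 BTU
Gas: input = 12,000,000 / 0.89 = 13,483,146 BTU = 134.8 therm → 134.8 × $2.06 = $277.75; + 4 × $10.42 standing = $319.43
Heat pump: 12,000,000 BTU / 3412 = 3,517 kWh heat; / 2.4 = 1,465 kWh in → × $0.161 = $235.93; + 4 × $10.77 standing = $279.01
Difference = |$319.43 − $279.01| = $40.42 ≈ $40

$40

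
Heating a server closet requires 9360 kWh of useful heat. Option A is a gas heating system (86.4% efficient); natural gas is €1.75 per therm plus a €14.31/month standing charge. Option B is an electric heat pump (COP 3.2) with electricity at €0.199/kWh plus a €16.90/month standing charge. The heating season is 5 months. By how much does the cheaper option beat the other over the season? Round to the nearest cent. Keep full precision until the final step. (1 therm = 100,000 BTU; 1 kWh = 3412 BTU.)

Heat load = 9360 kWh × 3412 = 31,936,320 BTU
Gas: input = 31,936,320 / 0.864 = 36,963,333 BTU = 369.6 therm → 369.6 × €1.75 = €646.86; + 5 × €14.31 standing = €718.41
Heat pump: 31,936,320 BTU / 3412 = 9,360 kWh heat; / 3.2 = 2,925 kWh in → × €0.199 = €582.08; + 5 × €16.90 standing = €666.58
Difference = |€718.41 − €666.58| = €51.83

€51.83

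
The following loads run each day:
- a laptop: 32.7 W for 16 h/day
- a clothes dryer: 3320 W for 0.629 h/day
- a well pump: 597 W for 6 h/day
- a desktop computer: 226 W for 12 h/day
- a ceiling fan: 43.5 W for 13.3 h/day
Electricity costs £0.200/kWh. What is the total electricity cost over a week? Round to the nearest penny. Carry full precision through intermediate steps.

£13.28

laptop: 32.7 W × 16 h × 7 d = 3,662 Wh = 3.662 kWh
clothes dryer: 3320 W × 0.629 h × 7 d = 14,618 Wh = 14.62 kWh
well pump: 597 W × 6 h × 7 d = 25,074 Wh = 25.07 kWh
desktop computer: 226 W × 12 h × 7 d = 18,984 Wh = 18.98 kWh
ceiling fan: 43.5 W × 13.3 h × 7 d = 4,050 Wh = 4.05 kWh
Total energy = 3.662 + 14.62 + 25.07 + 18.98 + 4.05 = 66.39 kWh
Cost = 66.39 kWh × £0.200 = £13.28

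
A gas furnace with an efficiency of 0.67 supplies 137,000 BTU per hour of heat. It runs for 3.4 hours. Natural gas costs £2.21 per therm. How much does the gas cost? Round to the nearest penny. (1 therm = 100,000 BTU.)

Heat delivered = 137,000 BTU/h × 3.4 h = 465,800 BTU
Gas input = 465,800 / 0.67 = 695,224 BTU
= 695,224 / 100,000 = 6.952 therm
Cost = 6.952 × £2.21/therm = £15.36

£15.36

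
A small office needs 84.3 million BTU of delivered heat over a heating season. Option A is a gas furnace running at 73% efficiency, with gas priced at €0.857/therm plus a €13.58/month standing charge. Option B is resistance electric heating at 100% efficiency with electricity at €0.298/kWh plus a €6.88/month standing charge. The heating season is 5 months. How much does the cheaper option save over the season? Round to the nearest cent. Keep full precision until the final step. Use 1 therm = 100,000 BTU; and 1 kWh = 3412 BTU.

Heat load = 84.3 × 10⁶ BTU = 84,300,000 BTU
Gas: input = 84,300,000 / 0.73 = 115,479,452 BTU = 1,155 therm → 1,155 × €0.857 = €989.66; + 5 × €13.58 standing = €1,057.56
Electric: 84,300,000 BTU / 3412 = 24,710 kWh → × €0.298 = €7,362.66; + 5 × €6.88 standing = €7,397.06
Difference = |€1,057.56 − €7,397.06| = €6,339.50

€6339.50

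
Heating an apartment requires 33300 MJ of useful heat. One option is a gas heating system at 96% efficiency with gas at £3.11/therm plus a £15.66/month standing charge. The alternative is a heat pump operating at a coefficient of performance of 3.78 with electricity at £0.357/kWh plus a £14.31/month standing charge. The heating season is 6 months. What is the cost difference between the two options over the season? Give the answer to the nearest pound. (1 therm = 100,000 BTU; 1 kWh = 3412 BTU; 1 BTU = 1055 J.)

£157

Heat load = 33300 MJ = 33,300,000,000 J / 1055 = 31,563,981 BTU
Gas: input = 31,563,981 / 0.96 = 32,879,147 BTU = 328.8 therm → 328.8 × £3.11 = £1,022.54; + 6 × £15.66 standing = £1,116.50
Heat pump: 31,563,981 BTU / 3412 = 9,251 kWh heat; / 3.78 = 2,447 kWh in → × £0.357 = £873.69; + 6 × £14.31 standing = £959.55
Difference = |£1,116.50 − £959.55| = £156.95 ≈ £157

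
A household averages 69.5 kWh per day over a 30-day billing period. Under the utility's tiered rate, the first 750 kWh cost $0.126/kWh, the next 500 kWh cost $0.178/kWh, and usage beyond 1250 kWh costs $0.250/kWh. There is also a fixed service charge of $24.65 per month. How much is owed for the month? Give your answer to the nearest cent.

$416.90

Usage = 69.5 kWh/day × 30 days = 2085 kWh
First 750 kWh × $0.126 = $94.50
Next 500 kWh × $0.178 = $89.00
Remaining 835 kWh × $0.250 = $208.75
Energy charge = $392.25; + service $24.65 = $416.90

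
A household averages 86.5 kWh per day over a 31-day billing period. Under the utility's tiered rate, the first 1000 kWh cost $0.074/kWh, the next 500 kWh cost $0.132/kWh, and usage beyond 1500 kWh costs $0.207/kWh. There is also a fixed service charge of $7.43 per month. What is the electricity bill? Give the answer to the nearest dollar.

Usage = 86.5 kWh/day × 31 days = 2681.5 kWh
First 1000 kWh × $0.074 = $74.00
Next 500 kWh × $0.132 = $66.00
Remaining 1181.5 kWh × $0.207 = $244.57
Energy charge = $384.57; + service $7.43 = $392.00

$392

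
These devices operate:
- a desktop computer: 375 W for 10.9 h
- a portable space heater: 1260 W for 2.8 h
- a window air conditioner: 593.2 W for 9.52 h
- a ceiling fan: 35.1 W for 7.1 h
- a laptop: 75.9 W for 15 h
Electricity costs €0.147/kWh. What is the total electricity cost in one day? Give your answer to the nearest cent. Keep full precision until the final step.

desktop computer: 375 W × 10.9 h = 4,088 Wh = 4.088 kWh
portable space heater: 1260 W × 2.8 h = 3,528 Wh = 3.528 kWh
window air conditioner: 593.2 W × 9.52 h = 5,647 Wh = 5.647 kWh
ceiling fan: 35.1 W × 7.1 h = 249 Wh = 0.2492 kWh
laptop: 75.9 W × 15 h = 1,138 Wh = 1.139 kWh
Total energy = 4.088 + 3.528 + 5.647 + 0.2492 + 1.139 = 14.65 kWh
Cost = 14.65 kWh × €0.147 = €2.15

€2.15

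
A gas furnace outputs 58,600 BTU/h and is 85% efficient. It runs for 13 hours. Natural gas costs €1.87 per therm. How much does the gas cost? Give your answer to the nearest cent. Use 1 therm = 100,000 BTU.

€16.76

Heat delivered = 58,600 BTU/h × 13 h = 761,800 BTU
Gas input = 761,800 / 0.85 = 896,235 BTU
= 896,235 / 100,000 = 8.962 therm
Cost = 8.962 × €1.87/therm = €16.76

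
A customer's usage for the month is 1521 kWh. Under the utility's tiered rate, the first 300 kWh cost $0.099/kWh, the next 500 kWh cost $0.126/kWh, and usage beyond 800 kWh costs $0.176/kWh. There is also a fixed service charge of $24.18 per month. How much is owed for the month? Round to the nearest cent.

$243.78

First 300 kWh × $0.099 = $29.70
Next 500 kWh × $0.126 = $63.00
Remaining 721 kWh × $0.176 = $126.90
Energy charge = $219.60; + service $24.18 = $243.78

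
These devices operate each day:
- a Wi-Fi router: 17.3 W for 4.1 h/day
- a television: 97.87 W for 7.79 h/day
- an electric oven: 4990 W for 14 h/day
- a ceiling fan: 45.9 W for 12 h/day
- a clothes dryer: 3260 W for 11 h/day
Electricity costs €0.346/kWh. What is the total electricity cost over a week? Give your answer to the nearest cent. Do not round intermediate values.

€259.41

Wi-Fi router: 17.3 W × 4.1 h × 7 d = 497 Wh = 0.4965 kWh
television: 97.87 W × 7.79 h × 7 d = 5,337 Wh = 5.337 kWh
electric oven: 4990 W × 14 h × 7 d = 489,020 Wh = 489 kWh
ceiling fan: 45.9 W × 12 h × 7 d = 3,856 Wh = 3.856 kWh
clothes dryer: 3260 W × 11 h × 7 d = 251,020 Wh = 251 kWh
Total energy = 0.4965 + 5.337 + 489 + 3.856 + 251 = 749.7 kWh
Cost = 749.7 kWh × €0.346 = €259.41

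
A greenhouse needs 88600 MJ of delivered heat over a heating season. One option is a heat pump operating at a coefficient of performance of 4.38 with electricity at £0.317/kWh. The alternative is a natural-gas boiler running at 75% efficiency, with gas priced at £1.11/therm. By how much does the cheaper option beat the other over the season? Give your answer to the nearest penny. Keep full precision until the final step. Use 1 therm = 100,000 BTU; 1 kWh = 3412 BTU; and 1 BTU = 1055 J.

Heat load = 88600 MJ = 88,600,000,000 J / 1055 = 83,981,043 BTU
Gas: input = 83,981,043 / 0.750 = 111,974,724 BTU = 1,120 therm → 1,120 × £1.11 = £1,242.92
Heat pump: 83,981,043 BTU / 3412 = 24,610 kWh heat; / 4.38 = 5,620 kWh in → × £0.317 = £1,781.38
Difference = |£1,242.92 − £1,781.38| = £538.46

£538.46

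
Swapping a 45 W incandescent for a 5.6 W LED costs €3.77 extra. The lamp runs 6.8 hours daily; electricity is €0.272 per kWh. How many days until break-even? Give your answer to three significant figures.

Power saved = 45 − 5.6 = 39.4 W
Daily energy saved = 39.4 W × 6.8 h = 267.9 Wh = 0.26792 kWh
Daily savings = 0.26792 × €0.272 = €0.0729
Payback = €3.77 / €0.0729 per day = 51.73 days

51.7 days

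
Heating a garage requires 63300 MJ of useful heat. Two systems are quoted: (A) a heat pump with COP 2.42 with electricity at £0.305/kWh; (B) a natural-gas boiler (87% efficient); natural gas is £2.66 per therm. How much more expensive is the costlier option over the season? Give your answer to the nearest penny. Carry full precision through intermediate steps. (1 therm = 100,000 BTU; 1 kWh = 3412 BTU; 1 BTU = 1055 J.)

Heat load = 63300 MJ = 63,300,000,000 J / 1055 = 60,000,000 BTU
Gas: input = 60,000,000 / 0.87 = 68,965,517 BTU = 689.7 therm → 689.7 × £2.66 = £1,834.48
Heat pump: 60,000,000 BTU / 3412 = 17,580 kWh heat; / 2.42 = 7,267 kWh in → × £0.305 = £2,216.29
Difference = |£1,834.48 − £2,216.29| = £381.81

£381.81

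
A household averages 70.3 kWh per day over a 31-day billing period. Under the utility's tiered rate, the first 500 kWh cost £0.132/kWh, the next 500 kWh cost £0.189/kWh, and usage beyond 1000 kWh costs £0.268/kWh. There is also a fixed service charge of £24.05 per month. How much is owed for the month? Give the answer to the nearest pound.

Usage = 70.3 kWh/day × 31 days = 2179.3 kWh
First 500 kWh × £0.132 = £66.00
Next 500 kWh × £0.189 = £94.50
Remaining 1179.3 kWh × £0.268 = £316.05
Energy charge = £476.55; + service £24.05 = £500.60 ≈ £501

£501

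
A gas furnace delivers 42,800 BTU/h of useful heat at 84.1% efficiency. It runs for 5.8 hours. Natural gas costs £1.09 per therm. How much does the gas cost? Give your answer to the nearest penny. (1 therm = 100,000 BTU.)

Heat delivered = 42,800 BTU/h × 5.8 h = 248,240 BTU
Gas input = 248,240 / 0.841 = 295,172 BTU
= 295,172 / 100,000 = 2.952 therm
Cost = 2.952 × £1.09/therm = £3.22

£3.22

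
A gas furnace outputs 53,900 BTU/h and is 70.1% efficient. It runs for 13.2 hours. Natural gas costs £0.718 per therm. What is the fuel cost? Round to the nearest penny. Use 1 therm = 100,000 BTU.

£7.29

Heat delivered = 53,900 BTU/h × 13.2 h = 711,480 BTU
Gas input = 711,480 / 0.701 = 1,014,950 BTU
= 1,014,950 / 100,000 = 10.15 therm
Cost = 10.15 × £0.718/therm = £7.29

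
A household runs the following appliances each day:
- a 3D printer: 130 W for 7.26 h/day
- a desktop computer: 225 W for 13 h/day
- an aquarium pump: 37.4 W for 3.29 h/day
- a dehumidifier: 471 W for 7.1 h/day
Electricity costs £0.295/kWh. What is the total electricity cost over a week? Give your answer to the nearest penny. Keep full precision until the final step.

3D printer: 130 W × 7.26 h × 7 d = 6,607 Wh = 6.607 kWh
desktop computer: 225 W × 13 h × 7 d = 20,475 Wh = 20.48 kWh
aquarium pump: 37.4 W × 3.29 h × 7 d = 861 Wh = 0.8613 kWh
dehumidifier: 471 W × 7.1 h × 7 d = 23,409 Wh = 23.41 kWh
Total energy = 6.607 + 20.48 + 0.8613 + 23.41 = 51.35 kWh
Cost = 51.35 kWh × £0.295 = £15.15

£15.15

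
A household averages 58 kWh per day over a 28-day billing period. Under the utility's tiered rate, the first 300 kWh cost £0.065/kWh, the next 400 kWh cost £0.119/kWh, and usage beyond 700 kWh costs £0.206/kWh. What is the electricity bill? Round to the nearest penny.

Usage = 58 kWh/day × 28 days = 1624 kWh
First 300 kWh × £0.065 = £19.50
Next 400 kWh × £0.119 = £47.60
Remaining 924 kWh × £0.206 = £190.34
Total = £257.44

£257.44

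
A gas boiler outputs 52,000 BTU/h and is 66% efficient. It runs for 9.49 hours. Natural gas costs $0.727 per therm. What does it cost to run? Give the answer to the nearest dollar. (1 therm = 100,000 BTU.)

Heat delivered = 52,000 BTU/h × 9.49 h = 493,480 BTU
Gas input = 493,480 / 0.66 = 747,697 BTU
= 747,697 / 100,000 = 7.477 therm
Cost = 7.477 × $0.727/therm = $5.44 ≈ $5

$5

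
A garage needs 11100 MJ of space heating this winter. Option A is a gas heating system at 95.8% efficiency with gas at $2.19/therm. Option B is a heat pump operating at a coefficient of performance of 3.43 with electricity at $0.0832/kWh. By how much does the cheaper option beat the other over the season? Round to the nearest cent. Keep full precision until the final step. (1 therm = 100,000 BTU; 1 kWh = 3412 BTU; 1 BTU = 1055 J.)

$165.72

Heat load = 11100 MJ = 11,100,000,000 J / 1055 = 10,521,327 BTU
Gas: input = 10,521,327 / 0.958 = 10,982,596 BTU = 109.8 therm → 109.8 × $2.19 = $240.52
Heat pump: 10,521,327 BTU / 3412 = 3,084 kWh heat; / 3.43 = 899 kWh in → × $0.0832 = $74.80
Difference = |$240.52 − $74.80| = $165.72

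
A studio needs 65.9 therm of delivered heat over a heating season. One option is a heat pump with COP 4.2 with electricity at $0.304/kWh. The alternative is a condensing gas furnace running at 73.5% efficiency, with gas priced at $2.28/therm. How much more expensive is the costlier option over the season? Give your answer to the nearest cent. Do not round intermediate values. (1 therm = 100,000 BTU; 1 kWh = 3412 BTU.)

Heat load = 65.9 therm × 100,000 = 6,590,000 BTU
Gas: input = 6,590,000 / 0.735 = 8,965,986 BTU = 89.66 therm → 89.66 × $2.28 = $204.42
Heat pump: 6,590,000 BTU / 3412 = 1,931 kWh heat; / 4.2 = 459.9 kWh in → × $0.304 = $139.80
Difference = |$204.42 − $139.80| = $64.63

$64.63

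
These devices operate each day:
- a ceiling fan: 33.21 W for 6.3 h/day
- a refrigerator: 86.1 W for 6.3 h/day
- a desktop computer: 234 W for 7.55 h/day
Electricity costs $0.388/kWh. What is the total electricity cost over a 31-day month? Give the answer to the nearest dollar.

$30

ceiling fan: 33.21 W × 6.3 h × 31 d = 6,486 Wh = 6.486 kWh
refrigerator: 86.1 W × 6.3 h × 31 d = 16,815 Wh = 16.82 kWh
desktop computer: 234 W × 7.55 h × 31 d = 54,768 Wh = 54.77 kWh
Total energy = 6.486 + 16.82 + 54.77 = 78.07 kWh
Cost = 78.07 kWh × $0.388 = $30.29 ≈ $30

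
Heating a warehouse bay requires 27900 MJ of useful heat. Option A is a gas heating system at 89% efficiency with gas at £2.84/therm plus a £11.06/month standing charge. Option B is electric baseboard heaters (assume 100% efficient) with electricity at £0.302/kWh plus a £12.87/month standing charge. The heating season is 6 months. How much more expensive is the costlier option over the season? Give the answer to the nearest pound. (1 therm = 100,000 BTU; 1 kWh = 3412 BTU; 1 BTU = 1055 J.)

£1508

Heat load = 27900 MJ = 27,900,000,000 J / 1055 = 26,445,498 BTU
Gas: input = 26,445,498 / 0.89 = 29,714,042 BTU = 297.1 therm → 297.1 × £2.84 = £843.88; + 6 × £11.06 standing = £910.24
Electric: 26,445,498 BTU / 3412 = 7,751 kWh → × £0.302 = £2,340.72; + 6 × £12.87 standing = £2,417.94
Difference = |£910.24 − £2,417.94| = £1,507.70 ≈ £1508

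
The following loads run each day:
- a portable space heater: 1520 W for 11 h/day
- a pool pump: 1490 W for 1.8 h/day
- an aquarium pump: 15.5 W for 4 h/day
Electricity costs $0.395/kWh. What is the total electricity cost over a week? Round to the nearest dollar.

$54

portable space heater: 1520 W × 11 h × 7 d = 117,040 Wh = 117 kWh
pool pump: 1490 W × 1.8 h × 7 d = 18,774 Wh = 18.77 kWh
aquarium pump: 15.5 W × 4 h × 7 d = 434 Wh = 0.434 kWh
Total energy = 117 + 18.77 + 0.434 = 136.2 kWh
Cost = 136.2 kWh × $0.395 = $53.82 ≈ $54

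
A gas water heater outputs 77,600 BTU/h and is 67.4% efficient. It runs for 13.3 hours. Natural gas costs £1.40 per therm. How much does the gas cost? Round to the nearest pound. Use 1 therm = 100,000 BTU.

Heat delivered = 77,600 BTU/h × 13.3 h = 1,032,080 BTU
Gas input = 1,032,080 / 0.674 = 1,531,276 BTU
= 1,531,276 / 100,000 = 15.31 therm
Cost = 15.31 × £1.40/therm = £21.44 ≈ £21

£21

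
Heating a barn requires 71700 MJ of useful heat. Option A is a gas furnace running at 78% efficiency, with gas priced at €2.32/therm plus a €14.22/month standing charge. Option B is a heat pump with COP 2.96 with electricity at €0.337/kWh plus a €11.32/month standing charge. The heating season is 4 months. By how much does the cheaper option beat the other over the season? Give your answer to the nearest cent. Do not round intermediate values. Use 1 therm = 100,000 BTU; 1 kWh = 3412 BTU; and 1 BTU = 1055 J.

€234.72

Heat load = 71700 MJ = 71,700,000,000 J / 1055 = 67,962,085 BTU
Gas: input = 67,962,085 / 0.78 = 87,130,879 BTU = 871.3 therm → 871.3 × €2.32 = €2,021.44; + 4 × €14.22 standing = €2,078.32
Heat pump: 67,962,085 BTU / 3412 = 19,920 kWh heat; / 2.96 = 6,729 kWh in → × €0.337 = €2,267.75; + 4 × €11.32 standing = €2,313.03
Difference = |€2,078.32 − €2,313.03| = €234.72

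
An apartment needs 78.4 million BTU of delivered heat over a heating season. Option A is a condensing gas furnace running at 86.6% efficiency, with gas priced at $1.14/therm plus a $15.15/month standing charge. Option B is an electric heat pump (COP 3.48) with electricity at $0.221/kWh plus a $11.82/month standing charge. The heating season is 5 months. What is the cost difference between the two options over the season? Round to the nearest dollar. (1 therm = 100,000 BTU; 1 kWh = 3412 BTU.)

$411

Heat load = 78.4 × 10⁶ BTU = 78,400,000 BTU
Gas: input = 78,400,000 / 0.866 = 90,531,178 BTU = 905.3 therm → 905.3 × $1.14 = $1,032.06; + 5 × $15.15 standing = $1,107.81
Heat pump: 78,400,000 BTU / 3412 = 22,980 kWh heat; / 3.48 = 6,603 kWh in → × $0.221 = $1,459.22; + 5 × $11.82 standing = $1,518.32
Difference = |$1,107.81 − $1,518.32| = $410.51 ≈ $411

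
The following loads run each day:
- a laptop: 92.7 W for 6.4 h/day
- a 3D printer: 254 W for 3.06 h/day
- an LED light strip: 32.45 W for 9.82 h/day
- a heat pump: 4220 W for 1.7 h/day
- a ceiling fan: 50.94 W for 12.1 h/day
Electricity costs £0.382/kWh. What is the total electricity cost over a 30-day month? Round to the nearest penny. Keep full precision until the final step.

£108.64

laptop: 92.7 W × 6.4 h × 30 d = 17,798 Wh = 17.8 kWh
3D printer: 254 W × 3.06 h × 30 d = 23,317 Wh = 23.32 kWh
LED light strip: 32.45 W × 9.82 h × 30 d = 9,560 Wh = 9.56 kWh
heat pump: 4220 W × 1.7 h × 30 d = 215,220 Wh = 215.2 kWh
ceiling fan: 50.94 W × 12.1 h × 30 d = 18,491 Wh = 18.49 kWh
Total energy = 17.8 + 23.32 + 9.56 + 215.2 + 18.49 = 284.4 kWh
Cost = 284.4 kWh × £0.382 = £108.64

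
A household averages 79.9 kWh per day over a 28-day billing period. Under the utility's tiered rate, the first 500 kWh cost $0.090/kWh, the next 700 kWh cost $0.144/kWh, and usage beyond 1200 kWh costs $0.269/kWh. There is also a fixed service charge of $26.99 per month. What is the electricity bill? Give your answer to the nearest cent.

Usage = 79.9 kWh/day × 28 days = 2237.2 kWh
First 500 kWh × $0.090 = $45.00
Next 700 kWh × $0.144 = $100.80
Remaining 1037.2 kWh × $0.269 = $279.01
Energy charge = $424.81; + service $26.99 = $451.80

$451.80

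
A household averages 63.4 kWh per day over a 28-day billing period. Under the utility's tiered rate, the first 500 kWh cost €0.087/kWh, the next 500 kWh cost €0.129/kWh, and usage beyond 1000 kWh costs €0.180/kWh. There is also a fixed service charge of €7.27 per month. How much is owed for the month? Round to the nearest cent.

€254.81

Usage = 63.4 kWh/day × 28 days = 1775.2 kWh
First 500 kWh × €0.087 = €43.50
Next 500 kWh × €0.129 = €64.50
Remaining 775.2 kWh × €0.180 = €139.54
Energy charge = €247.54; + service €7.27 = €254.81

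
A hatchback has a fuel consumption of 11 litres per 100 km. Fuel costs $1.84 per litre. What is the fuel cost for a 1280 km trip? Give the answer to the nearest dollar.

Fuel = 11 L/100 km × 1280 km / 100 = 140.8 L
Cost = 140.8 L × $1.84/L = $259.07 ≈ $259

$259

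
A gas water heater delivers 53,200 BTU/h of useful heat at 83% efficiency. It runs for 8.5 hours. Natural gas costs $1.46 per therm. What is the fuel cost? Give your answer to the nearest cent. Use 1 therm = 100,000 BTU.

Heat delivered = 53,200 BTU/h × 8.5 h = 452,200 BTU
Gas input = 452,200 / 0.83 = 544,819 BTU
= 544,819 / 100,000 = 5.448 therm
Cost = 5.448 × $1.46/therm = $7.95

$7.95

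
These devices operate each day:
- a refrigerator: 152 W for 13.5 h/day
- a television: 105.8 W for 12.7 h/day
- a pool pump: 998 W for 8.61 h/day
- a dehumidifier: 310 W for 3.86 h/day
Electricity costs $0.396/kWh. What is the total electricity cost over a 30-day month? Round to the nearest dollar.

$157

refrigerator: 152 W × 13.5 h × 30 d = 61,560 Wh = 61.56 kWh
television: 105.8 W × 12.7 h × 30 d = 40,310 Wh = 40.31 kWh
pool pump: 998 W × 8.61 h × 30 d = 257,783 Wh = 257.8 kWh
dehumidifier: 310 W × 3.86 h × 30 d = 35,898 Wh = 35.9 kWh
Total energy = 61.56 + 40.31 + 257.8 + 35.9 = 395.6 kWh
Cost = 395.6 kWh × $0.396 = $156.64 ≈ $157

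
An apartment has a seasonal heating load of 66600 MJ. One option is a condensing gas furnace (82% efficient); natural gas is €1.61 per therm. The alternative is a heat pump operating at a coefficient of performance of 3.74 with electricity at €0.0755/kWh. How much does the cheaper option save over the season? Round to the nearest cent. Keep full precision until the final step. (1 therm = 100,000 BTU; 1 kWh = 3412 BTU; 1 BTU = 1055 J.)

Heat load = 66600 MJ = 66,600,000,000 J / 1055 = 63,127,962 BTU
Gas: input = 63,127,962 / 0.82 = 76,985,320 BTU = 769.9 therm → 769.9 × €1.61 = €1,239.46
Heat pump: 63,127,962 BTU / 3412 = 18,500 kWh heat; / 3.74 = 4,947 kWh in → × €0.0755 = €373.50
Difference = |€1,239.46 − €373.50| = €865.97

€865.97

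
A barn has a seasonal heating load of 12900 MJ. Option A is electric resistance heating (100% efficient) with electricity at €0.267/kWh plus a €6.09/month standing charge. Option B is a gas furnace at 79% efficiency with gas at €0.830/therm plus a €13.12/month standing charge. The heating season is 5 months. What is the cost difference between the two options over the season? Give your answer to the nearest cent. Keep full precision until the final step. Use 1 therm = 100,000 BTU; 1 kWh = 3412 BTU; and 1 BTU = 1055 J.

€793.22

Heat load = 12900 MJ = 12,900,000,000 J / 1055 = 12,227,488 BTU
Gas: input = 12,227,488 / 0.79 = 15,477,833 BTU = 154.8 therm → 154.8 × €0.830 = €128.47; + 5 × €13.12 standing = €194.07
Electric: 12,227,488 BTU / 3412 = 3,584 kWh → × €0.267 = €956.84; + 5 × €6.09 standing = €987.29
Difference = |€194.07 − €987.29| = €793.22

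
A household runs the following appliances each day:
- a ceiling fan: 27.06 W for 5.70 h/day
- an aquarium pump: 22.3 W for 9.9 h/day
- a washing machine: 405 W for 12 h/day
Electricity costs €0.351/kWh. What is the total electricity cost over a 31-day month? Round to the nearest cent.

€56.96

ceiling fan: 27.06 W × 5.70 h × 31 d = 4,782 Wh = 4.782 kWh
aquarium pump: 22.3 W × 9.9 h × 31 d = 6,844 Wh = 6.844 kWh
washing machine: 405 W × 12 h × 31 d = 150,660 Wh = 150.7 kWh
Total energy = 4.782 + 6.844 + 150.7 = 162.3 kWh
Cost = 162.3 kWh × €0.351 = €56.96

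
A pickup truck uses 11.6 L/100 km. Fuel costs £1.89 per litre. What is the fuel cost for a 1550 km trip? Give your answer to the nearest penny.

Fuel = 11.6 L/100 km × 1550 km / 100 = 179.8 L
Cost = 179.8 L × £1.89/L = £339.82

£339.82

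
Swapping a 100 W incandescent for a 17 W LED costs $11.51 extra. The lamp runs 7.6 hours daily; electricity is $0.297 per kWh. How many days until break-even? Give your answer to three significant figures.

61.4 days

Power saved = 100 − 17 = 83 W
Daily energy saved = 83 W × 7.6 h = 630.8 Wh = 0.6308 kWh
Daily savings = 0.6308 × $0.297 = $0.1873
Payback = $11.51 / $0.1873 per day = 61.44 days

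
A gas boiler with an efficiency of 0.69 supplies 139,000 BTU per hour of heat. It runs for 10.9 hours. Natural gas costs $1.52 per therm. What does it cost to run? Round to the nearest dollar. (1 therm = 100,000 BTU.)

$33

Heat delivered = 139,000 BTU/h × 10.9 h = 1,515,100 BTU
Gas input = 1,515,100 / 0.69 = 2,195,797 BTU
= 2,195,797 / 100,000 = 21.96 therm
Cost = 21.96 × $1.52/therm = $33.38 ≈ $33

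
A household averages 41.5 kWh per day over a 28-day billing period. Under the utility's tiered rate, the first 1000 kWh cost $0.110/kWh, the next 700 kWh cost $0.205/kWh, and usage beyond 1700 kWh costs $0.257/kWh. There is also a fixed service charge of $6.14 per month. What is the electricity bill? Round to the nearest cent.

$149.35

Usage = 41.5 kWh/day × 28 days = 1162 kWh
First 1000 kWh × $0.110 = $110.00
Next 162 kWh × $0.205 = $33.21
Remaining tier: 0 kWh (not reached)
Energy charge = $143.21; + service $6.14 = $149.35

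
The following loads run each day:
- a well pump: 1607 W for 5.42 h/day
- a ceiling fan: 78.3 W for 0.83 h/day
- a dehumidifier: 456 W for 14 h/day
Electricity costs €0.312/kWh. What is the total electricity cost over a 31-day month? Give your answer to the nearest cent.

well pump: 1607 W × 5.42 h × 31 d = 270,008 Wh = 270 kWh
ceiling fan: 78.3 W × 0.83 h × 31 d = 2,015 Wh = 2.015 kWh
dehumidifier: 456 W × 14 h × 31 d = 197,904 Wh = 197.9 kWh
Total energy = 270 + 2.015 + 197.9 = 469.9 kWh
Cost = 469.9 kWh × €0.312 = €146.62

€146.62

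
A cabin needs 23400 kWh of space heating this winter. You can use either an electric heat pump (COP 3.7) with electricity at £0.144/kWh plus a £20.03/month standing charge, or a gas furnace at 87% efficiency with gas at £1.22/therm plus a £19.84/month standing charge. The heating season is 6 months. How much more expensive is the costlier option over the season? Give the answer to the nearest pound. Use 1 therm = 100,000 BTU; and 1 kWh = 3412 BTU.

£208

Heat load = 23400 kWh × 3412 = 79,840,800 BTU
Gas: input = 79,840,800 / 0.87 = 91,771,034 BTU = 917.7 therm → 917.7 × £1.22 = £1,119.61; + 6 × £19.84 standing = £1,238.65
Heat pump: 79,840,800 BTU / 3412 = 23,400 kWh heat; / 3.7 = 6,324 kWh in → × £0.144 = £910.70; + 6 × £20.03 standing = £1,030.88
Difference = |£1,238.65 − £1,030.88| = £207.76 ≈ £208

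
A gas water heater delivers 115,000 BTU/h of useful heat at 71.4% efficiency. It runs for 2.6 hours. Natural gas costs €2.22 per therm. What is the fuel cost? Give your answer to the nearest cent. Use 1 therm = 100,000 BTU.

Heat delivered = 115,000 BTU/h × 2.6 h = 299,000 BTU
Gas input = 299,000 / 0.714 = 418,768 BTU
= 418,768 / 100,000 = 4.188 therm
Cost = 4.188 × €2.22/therm = €9.30

€9.30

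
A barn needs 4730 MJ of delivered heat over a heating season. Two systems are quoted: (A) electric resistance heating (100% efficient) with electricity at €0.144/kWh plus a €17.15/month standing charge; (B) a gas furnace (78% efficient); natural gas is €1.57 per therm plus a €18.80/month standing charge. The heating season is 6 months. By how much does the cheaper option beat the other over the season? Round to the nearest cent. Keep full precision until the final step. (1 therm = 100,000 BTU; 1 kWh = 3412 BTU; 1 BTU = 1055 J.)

Heat load = 4730 MJ = 4,730,000,000 J / 1055 = 4,483,412 BTU
Gas: input = 4,483,412 / 0.78 = 5,747,965 BTU = 57.48 therm → 57.48 × €1.57 = €90.24; + 6 × €18.80 standing = €203.04
Electric: 4,483,412 BTU / 3412 = 1,314 kWh → × €0.144 = €189.22; + 6 × €17.15 standing = €292.12
Difference = |€203.04 − €292.12| = €89.07

€89.07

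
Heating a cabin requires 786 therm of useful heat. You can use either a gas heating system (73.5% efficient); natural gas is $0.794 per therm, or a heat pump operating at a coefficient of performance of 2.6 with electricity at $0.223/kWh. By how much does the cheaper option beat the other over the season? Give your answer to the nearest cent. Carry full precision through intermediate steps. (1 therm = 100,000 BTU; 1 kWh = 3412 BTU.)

Heat load = 786 therm × 100,000 = 78,600,000 BTU
Gas: input = 78,600,000 / 0.735 = 106,938,776 BTU = 1,069 therm → 1,069 × $0.794 = $849.09
Heat pump: 78,600,000 BTU / 3412 = 23,040 kWh heat; / 2.6 = 8,860 kWh in → × $0.223 = $1,975.81
Difference = |$849.09 − $1,975.81| = $1,126.72

$1126.72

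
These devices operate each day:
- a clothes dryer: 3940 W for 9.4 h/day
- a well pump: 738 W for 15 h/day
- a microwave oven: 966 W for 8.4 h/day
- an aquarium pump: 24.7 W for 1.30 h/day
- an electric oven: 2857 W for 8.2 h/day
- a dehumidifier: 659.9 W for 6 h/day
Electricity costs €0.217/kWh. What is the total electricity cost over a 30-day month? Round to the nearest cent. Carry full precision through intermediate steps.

clothes dryer: 3940 W × 9.4 h × 30 d = 1,111,080 Wh = 1,111 kWh
well pump: 738 W × 15 h × 30 d = 332,100 Wh = 332.1 kWh
microwave oven: 966 W × 8.4 h × 30 d = 243,432 Wh = 243.4 kWh
aquarium pump: 24.7 W × 1.30 h × 30 d = 963 Wh = 0.9633 kWh
electric oven: 2857 W × 8.2 h × 30 d = 702,822 Wh = 702.8 kWh
dehumidifier: 659.9 W × 6 h × 30 d = 118,782 Wh = 118.8 kWh
Total energy = 1,111 + 332.1 + 243.4 + 0.9633 + 702.8 + 118.8 = 2,509 kWh
Cost = 2,509 kWh × €0.217 = €544.49

€544.49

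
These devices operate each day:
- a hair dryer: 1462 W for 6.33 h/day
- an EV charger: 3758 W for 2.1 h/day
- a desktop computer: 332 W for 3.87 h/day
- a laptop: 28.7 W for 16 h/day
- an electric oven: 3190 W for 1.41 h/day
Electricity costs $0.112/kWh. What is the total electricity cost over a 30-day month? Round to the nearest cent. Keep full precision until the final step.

hair dryer: 1462 W × 6.33 h × 30 d = 277,634 Wh = 277.6 kWh
EV charger: 3758 W × 2.1 h × 30 d = 236,754 Wh = 236.8 kWh
desktop computer: 332 W × 3.87 h × 30 d = 38,545 Wh = 38.55 kWh
laptop: 28.7 W × 16 h × 30 d = 13,776 Wh = 13.78 kWh
electric oven: 3190 W × 1.41 h × 30 d = 134,937 Wh = 134.9 kWh
Total energy = 277.6 + 236.8 + 38.55 + 13.78 + 134.9 = 701.6 kWh
Cost = 701.6 kWh × $0.112 = $78.58

$78.58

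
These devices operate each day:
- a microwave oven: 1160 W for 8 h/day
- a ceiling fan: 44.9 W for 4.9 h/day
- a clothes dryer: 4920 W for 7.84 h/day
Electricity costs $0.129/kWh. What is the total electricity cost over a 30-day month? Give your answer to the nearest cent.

microwave oven: 1160 W × 8 h × 30 d = 278,400 Wh = 278.4 kWh
ceiling fan: 44.9 W × 4.9 h × 30 d = 6,600 Wh = 6.6 kWh
clothes dryer: 4920 W × 7.84 h × 30 d = 1,157,184 Wh = 1,157 kWh
Total energy = 278.4 + 6.6 + 1,157 = 1,442 kWh
Cost = 1,442 kWh × $0.129 = $186.04

$186.04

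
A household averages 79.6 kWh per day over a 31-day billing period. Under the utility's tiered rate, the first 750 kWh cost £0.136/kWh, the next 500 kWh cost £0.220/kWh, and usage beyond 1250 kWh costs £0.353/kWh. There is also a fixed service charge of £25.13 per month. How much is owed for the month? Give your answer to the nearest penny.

Usage = 79.6 kWh/day × 31 days = 2467.6 kWh
First 750 kWh × £0.136 = £102.00
Next 500 kWh × £0.220 = £110.00
Remaining 1217.6 kWh × £0.353 = £429.81
Energy charge = £641.81; + service £25.13 = £666.94

£666.94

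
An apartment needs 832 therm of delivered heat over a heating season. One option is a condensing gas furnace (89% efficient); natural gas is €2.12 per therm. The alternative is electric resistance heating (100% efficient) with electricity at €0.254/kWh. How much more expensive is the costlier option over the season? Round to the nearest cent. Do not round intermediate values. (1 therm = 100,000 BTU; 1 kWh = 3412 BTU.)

Heat load = 832 therm × 100,000 = 83,200,000 BTU
Gas: input = 83,200,000 / 0.89 = 93,483,146 BTU = 934.8 therm → 934.8 × €2.12 = €1,981.84
Electric: 83,200,000 BTU / 3412 = 24,380 kWh → × €0.254 = €6,193.67
Difference = |€1,981.84 − €6,193.67| = €4,211.83

€4211.83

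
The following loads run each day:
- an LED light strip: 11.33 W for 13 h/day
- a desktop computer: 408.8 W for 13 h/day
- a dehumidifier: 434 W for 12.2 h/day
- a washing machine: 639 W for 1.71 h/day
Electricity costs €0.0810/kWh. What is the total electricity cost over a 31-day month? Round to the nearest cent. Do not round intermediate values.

LED light strip: 11.33 W × 13 h × 31 d = 4,566 Wh = 4.566 kWh
desktop computer: 408.8 W × 13 h × 31 d = 164,746 Wh = 164.7 kWh
dehumidifier: 434 W × 12.2 h × 31 d = 164,139 Wh = 164.1 kWh
washing machine: 639 W × 1.71 h × 31 d = 33,873 Wh = 33.87 kWh
Total energy = 4.566 + 164.7 + 164.1 + 33.87 = 367.3 kWh
Cost = 367.3 kWh × €0.0810 = €29.75

€29.75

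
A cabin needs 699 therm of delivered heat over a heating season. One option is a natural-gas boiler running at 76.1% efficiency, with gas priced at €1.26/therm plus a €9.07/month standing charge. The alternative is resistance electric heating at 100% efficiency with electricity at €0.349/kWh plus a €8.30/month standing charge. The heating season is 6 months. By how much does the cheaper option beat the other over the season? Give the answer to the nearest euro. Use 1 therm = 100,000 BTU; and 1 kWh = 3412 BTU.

€5988

Heat load = 699 therm × 100,000 = 69,900,000 BTU
Gas: input = 69,900,000 / 0.761 = 91,852,825 BTU = 918.5 therm → 918.5 × €1.26 = €1,157.35; + 6 × €9.07 standing = €1,211.77
Electric: 69,900,000 BTU / 3412 = 20,490 kWh → × €0.349 = €7,149.79; + 6 × €8.30 standing = €7,199.59
Difference = |€1,211.77 − €7,199.59| = €5,987.83 ≈ €5988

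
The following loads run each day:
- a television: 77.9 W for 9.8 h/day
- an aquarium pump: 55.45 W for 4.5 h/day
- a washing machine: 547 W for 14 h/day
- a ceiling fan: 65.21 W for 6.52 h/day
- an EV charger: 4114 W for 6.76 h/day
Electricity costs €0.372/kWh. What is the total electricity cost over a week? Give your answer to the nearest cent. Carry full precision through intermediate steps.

television: 77.9 W × 9.8 h × 7 d = 5,344 Wh = 5.344 kWh
aquarium pump: 55.45 W × 4.5 h × 7 d = 1,747 Wh = 1.747 kWh
washing machine: 547 W × 14 h × 7 d = 53,606 Wh = 53.61 kWh
ceiling fan: 65.21 W × 6.52 h × 7 d = 2,976 Wh = 2.976 kWh
EV charger: 4114 W × 6.76 h × 7 d = 194,674 Wh = 194.7 kWh
Total energy = 5.344 + 1.747 + 53.61 + 2.976 + 194.7 = 258.3 kWh
Cost = 258.3 kWh × €0.372 = €96.11

€96.11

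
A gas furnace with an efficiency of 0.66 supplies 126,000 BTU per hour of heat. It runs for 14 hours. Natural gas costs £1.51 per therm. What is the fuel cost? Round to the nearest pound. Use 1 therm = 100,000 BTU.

Heat delivered = 126,000 BTU/h × 14 h = 1,764,000 BTU
Gas input = 1,764,000 / 0.66 = 2,672,727 BTU
= 2,672,727 / 100,000 = 26.73 therm
Cost = 26.73 × £1.51/therm = £40.36 ≈ £40

£40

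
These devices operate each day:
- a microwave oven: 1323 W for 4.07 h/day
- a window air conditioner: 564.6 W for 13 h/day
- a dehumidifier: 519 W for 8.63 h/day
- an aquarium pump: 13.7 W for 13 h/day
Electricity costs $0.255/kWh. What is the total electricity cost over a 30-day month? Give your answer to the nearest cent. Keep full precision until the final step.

$132.97

microwave oven: 1323 W × 4.07 h × 30 d = 161,538 Wh = 161.5 kWh
window air conditioner: 564.6 W × 13 h × 30 d = 220,194 Wh = 220.2 kWh
dehumidifier: 519 W × 8.63 h × 30 d = 134,369 Wh = 134.4 kWh
aquarium pump: 13.7 W × 13 h × 30 d = 5,343 Wh = 5.343 kWh
Total energy = 161.5 + 220.2 + 134.4 + 5.343 = 521.4 kWh
Cost = 521.4 kWh × $0.255 = $132.97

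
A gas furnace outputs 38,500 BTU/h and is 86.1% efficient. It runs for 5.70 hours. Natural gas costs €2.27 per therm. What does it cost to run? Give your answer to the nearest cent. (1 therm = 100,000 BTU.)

€5.79

Heat delivered = 38,500 BTU/h × 5.70 h = 219,450 BTU
Gas input = 219,450 / 0.861 = 254,878 BTU
= 254,878 / 100,000 = 2.549 therm
Cost = 2.549 × €2.27/therm = €5.79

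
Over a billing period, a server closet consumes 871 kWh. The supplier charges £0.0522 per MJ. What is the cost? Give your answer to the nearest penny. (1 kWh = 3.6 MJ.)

£163.68

871 kWh × (3.6 MJ/kWh) = 3,136 MJ
Cost = 3,136 MJ × £0.0522/MJ = £163.68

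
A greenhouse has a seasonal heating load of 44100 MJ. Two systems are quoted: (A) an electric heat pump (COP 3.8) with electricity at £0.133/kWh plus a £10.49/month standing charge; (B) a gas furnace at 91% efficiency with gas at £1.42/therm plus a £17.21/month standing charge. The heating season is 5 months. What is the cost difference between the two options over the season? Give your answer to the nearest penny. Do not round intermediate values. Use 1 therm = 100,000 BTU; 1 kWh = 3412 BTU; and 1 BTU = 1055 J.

Heat load = 44100 MJ = 44,100,000,000 J / 1055 = 41,800,948 BTU
Gas: input = 41,800,948 / 0.91 = 45,935,108 BTU = 459.4 therm → 459.4 × £1.42 = £652.28; + 5 × £17.21 standing = £738.33
Heat pump: 41,800,948 BTU / 3412 = 12,250 kWh heat; / 3.8 = 3,224 kWh in → × £0.133 = £428.79; + 5 × £10.49 standing = £481.24
Difference = |£738.33 − £481.24| = £257.09

£257.09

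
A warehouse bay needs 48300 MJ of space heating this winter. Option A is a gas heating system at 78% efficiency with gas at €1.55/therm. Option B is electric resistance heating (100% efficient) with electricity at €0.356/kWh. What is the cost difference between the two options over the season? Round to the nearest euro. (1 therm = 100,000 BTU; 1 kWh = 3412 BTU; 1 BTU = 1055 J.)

€3867

Heat load = 48300 MJ = 48,300,000,000 J / 1055 = 45,781,991 BTU
Gas: input = 45,781,991 / 0.78 = 58,694,860 BTU = 586.9 therm → 586.9 × €1.55 = €909.77
Electric: 45,781,991 BTU / 3412 = 13,420 kWh → × €0.356 = €4,776.78
Difference = |€909.77 − €4,776.78| = €3,867.01 ≈ €3867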